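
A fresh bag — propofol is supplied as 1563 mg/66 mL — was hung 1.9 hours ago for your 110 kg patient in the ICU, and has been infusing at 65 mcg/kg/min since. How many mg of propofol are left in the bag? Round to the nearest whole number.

748 mg

Dose = 65 mcg/kg/min × 110 kg = 7150 mcg/min
7150 mcg/min × 60 min/hr = 429000 mcg/hr
Concentration = 1563 mg ÷ 66 mL = 23.68182 mg/mL = 23681.82 mcg/mL
Rate = 429000 mcg/hr ÷ 23681.82 mcg/mL = 18.11516 mL/hr
Volume infused = 18.11516 mL/hr × 1.9 hr = 34.41881 mL
Volume remaining = 66 − 34.41881 = 31.58119 mL
Drug remaining = 31.58119 mL × 23681.82 mcg/mL = 747900 mcg = 747.9 mg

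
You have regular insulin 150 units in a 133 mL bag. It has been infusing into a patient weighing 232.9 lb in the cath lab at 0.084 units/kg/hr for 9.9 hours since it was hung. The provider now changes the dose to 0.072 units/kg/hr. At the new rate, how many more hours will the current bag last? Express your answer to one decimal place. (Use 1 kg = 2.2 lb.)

Initial rate:
Weight = 232.9 lb ÷ 2.2 lb/kg = 105.8636 kg
Dose = 0.084 units/kg/hr × 105.8636 kg = 8.892545 units/hr
Concentration = 150 units ÷ 133 mL = 1.12782 units/mL
Rate = 8.892545 units/hr ÷ 1.12782 units/mL = 7.884724 mL/hr
Volume infused so far = 7.884724 mL/hr × 9.9 hr = 78.05876 mL
Volume remaining = 133 − 78.05876 = 54.94124 mL
New rate:
Dose = 0.072 units/kg/hr × 105.8636 kg = 7.622182 units/hr
Rate = 7.622182 units/hr ÷ 1.12782 units/mL = 6.758335 mL/hr
Time remaining = 54.94124 mL ÷ 6.758335 mL/hr = 8.129405 hr

8.1 hours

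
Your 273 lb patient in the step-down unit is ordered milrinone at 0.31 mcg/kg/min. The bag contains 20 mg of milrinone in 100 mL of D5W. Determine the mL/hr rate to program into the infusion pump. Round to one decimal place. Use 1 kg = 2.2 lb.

11.5 mL/hr

Weight = 273 lb ÷ 2.2 lb/kg = 124.0909 kg
Dose = 0.31 mcg/kg/min × 124.0909 kg = 38.46818 mcg/min
38.46818 mcg/min × 60 min/hr = 2308.091 mcg/hr
Concentration = 20 mg ÷ 100 mL = 0.2 mg/mL = 200 mcg/mL
Rate = 2308.091 mcg/hr ÷ 200 mcg/mL = 11.54045 mL/hr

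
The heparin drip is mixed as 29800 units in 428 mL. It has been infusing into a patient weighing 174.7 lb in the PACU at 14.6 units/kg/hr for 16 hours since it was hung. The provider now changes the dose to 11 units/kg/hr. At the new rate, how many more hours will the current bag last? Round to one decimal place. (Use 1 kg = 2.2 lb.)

12.9 hours

Initial rate:
Weight = 174.7 lb ÷ 2.2 lb/kg = 79.40909 kg
Dose = 14.6 units/kg/hr × 79.40909 kg = 1159.373 units/hr
Concentration = 29800 units ÷ 428 mL = 69.62617 units/mL
Rate = 1159.373 units/hr ÷ 69.62617 units/mL = 16.65139 mL/hr
Volume infused so far = 16.65139 mL/hr × 16 hr = 266.4223 mL
Volume remaining = 428 − 266.4223 = 161.5777 mL
New rate:
Dose = 11 units/kg/hr × 79.40909 kg = 873.5 units/hr
Rate = 873.5 units/hr ÷ 69.62617 units/mL = 12.54557 mL/hr
Time remaining = 161.5777 mL ÷ 12.54557 mL/hr = 12.87926 hr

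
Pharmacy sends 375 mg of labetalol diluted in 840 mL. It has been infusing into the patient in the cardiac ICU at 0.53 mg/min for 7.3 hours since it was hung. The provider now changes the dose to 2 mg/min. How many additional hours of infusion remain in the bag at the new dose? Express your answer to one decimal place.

1.2 hours

Initial rate:
0.53 mg/min × 60 min/hr = 31.8 mg/hr
Concentration = 375 mg ÷ 840 mL = 0.4464286 mg/mL
Rate = 31.8 mg/hr ÷ 0.4464286 mg/mL = 71.232 mL/hr
Volume infused so far = 71.232 mL/hr × 7.3 hr = 519.9936 mL
Volume remaining = 840 − 519.9936 = 320.0064 mL
New rate:
2 mg/min × 60 min/hr = 120 mg/hr
Rate = 120 mg/hr ÷ 0.4464286 mg/mL = 268.8 mL/hr
Time remaining = 320.0064 mL ÷ 268.8 mL/hr = 1.1905 hr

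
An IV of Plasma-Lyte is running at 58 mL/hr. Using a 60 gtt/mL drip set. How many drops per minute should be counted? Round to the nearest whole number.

58 mL/hr ÷ 60 min/hr = 0.9666667 mL/min
0.9666667 mL/min × 60 gtt/mL = 58 gtt/min

58 gtt/min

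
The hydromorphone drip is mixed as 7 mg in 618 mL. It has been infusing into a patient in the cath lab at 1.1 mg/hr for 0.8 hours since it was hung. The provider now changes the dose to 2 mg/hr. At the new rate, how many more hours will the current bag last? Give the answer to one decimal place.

Initial rate:
Concentration = 7 mg ÷ 618 mL = 0.01132686 mg/mL
Rate = 1.1 mg/hr ÷ 0.01132686 mg/mL = 97.11429 mL/hr
Volume infused so far = 97.11429 mL/hr × 0.8 hr = 77.69143 mL
Volume remaining = 618 − 77.69143 = 540.3086 mL
New rate:
Rate = 2 mg/hr ÷ 0.01132686 mg/mL = 176.5714 mL/hr
Time remaining = 540.3086 mL ÷ 176.5714 mL/hr = 3.06 hr

3.1 hours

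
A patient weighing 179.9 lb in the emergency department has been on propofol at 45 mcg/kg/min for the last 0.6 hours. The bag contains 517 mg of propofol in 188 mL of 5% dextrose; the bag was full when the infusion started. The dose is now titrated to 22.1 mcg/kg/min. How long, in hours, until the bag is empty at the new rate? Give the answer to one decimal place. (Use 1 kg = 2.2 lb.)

Initial rate:
Weight = 179.9 lb ÷ 2.2 lb/kg = 81.77273 kg
Dose = 45 mcg/kg/min × 81.77273 kg = 3679.773 mcg/min
3679.773 mcg/min × 60 min/hr = 220786.4 mcg/hr
Concentration = 517 mg ÷ 188 mL = 2.75 mg/mL = 2750 mcg/mL
Rate = 220786.4 mcg/hr ÷ 2750 mcg/mL = 80.28595 mL/hr
Volume infused so far = 80.28595 mL/hr × 0.6 hr = 48.17157 mL
Volume remaining = 188 − 48.17157 = 139.8284 mL
New rate:
Dose = 22.1 mcg/kg/min × 81.77273 kg = 1807.177 mcg/min
1807.177 mcg/min × 60 min/hr = 108430.6 mcg/hr
Rate = 108430.6 mcg/hr ÷ 2750 mcg/mL = 39.42932 mL/hr
Time remaining = 139.8284 mL ÷ 39.42932 mL/hr = 3.546306 hr

3.5 hours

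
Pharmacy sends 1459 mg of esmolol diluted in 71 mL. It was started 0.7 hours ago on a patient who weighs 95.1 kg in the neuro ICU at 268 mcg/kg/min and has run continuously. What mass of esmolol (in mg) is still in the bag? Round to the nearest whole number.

389 mg

Dose = 268 mcg/kg/min × 95.1 kg = 25486.8 mcg/min
25486.8 mcg/min × 60 min/hr = 1529208 mcg/hr
Concentration = 1459 mg ÷ 71 mL = 20.5493 mg/mL = 20549.3 mcg/mL
Rate = 1529208 mcg/hr ÷ 20549.3 mcg/mL = 74.41656 mL/hr
Volume infused = 74.41656 mL/hr × 0.7 hr = 52.0916 mL
Volume remaining = 71 − 52.0916 = 18.9084 mL
Drug remaining = 18.9084 mL × 20549.3 mcg/mL = 388554.4 mcg = 388.5544 mg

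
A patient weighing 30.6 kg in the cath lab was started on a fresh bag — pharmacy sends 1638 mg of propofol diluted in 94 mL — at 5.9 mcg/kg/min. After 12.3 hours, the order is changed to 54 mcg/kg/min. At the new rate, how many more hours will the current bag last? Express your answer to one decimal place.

Initial rate:
Dose = 5.9 mcg/kg/min × 30.6 kg = 180.54 mcg/min
180.54 mcg/min × 60 min/hr = 10832.4 mcg/hr
Concentration = 1638 mg ÷ 94 mL = 17.42553 mg/mL = 17425.53 mcg/mL
Rate = 10832.4 mcg/hr ÷ 17425.53 mcg/mL = 0.6216396 mL/hr
Volume infused so far = 0.6216396 mL/hr × 12.3 hr = 7.646167 mL
Volume remaining = 94 − 7.646167 = 86.35383 mL
New rate:
Dose = 54 mcg/kg/min × 30.6 kg = 1652.4 mcg/min
1652.4 mcg/min × 60 min/hr = 99144 mcg/hr
Rate = 99144 mcg/hr ÷ 17425.53 mcg/mL = 5.689582 mL/hr
Time remaining = 86.35383 mL ÷ 5.689582 mL/hr = 15.17753 hr

15.2 hours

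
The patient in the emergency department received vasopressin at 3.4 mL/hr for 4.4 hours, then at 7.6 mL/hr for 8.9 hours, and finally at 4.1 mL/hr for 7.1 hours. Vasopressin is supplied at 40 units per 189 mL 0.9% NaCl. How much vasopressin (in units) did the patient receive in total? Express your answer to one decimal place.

Concentration = 40 units ÷ 189 mL = 0.2116402 units/mL
Stage 1: 3.4 mL/hr × 4.4 hr = 14.96 mL → 14.96 mL × 0.2116402 units/mL = 3.166138 units
Stage 2: 7.6 mL/hr × 8.9 hr = 67.64 mL → 67.64 mL × 0.2116402 units/mL = 14.31534 units
Stage 3: 4.1 mL/hr × 7.1 hr = 29.11 mL → 29.11 mL × 0.2116402 units/mL = 6.160847 units
Total = 3.166138 + 14.31534 + 6.160847 = 23.64233 units

23.6 units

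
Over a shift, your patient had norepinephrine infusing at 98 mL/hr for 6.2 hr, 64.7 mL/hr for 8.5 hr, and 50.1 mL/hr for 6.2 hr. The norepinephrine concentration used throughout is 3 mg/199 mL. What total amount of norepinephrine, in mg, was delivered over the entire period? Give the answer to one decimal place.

Concentration = 3 mg ÷ 199 mL = 0.01507538 mg/mL
Stage 1: 98 mL/hr × 6.2 hr = 607.6 mL → 607.6 mL × 0.01507538 mg/mL = 9.159799 mg
Stage 2: 64.7 mL/hr × 8.5 hr = 549.95 mL → 549.95 mL × 0.01507538 mg/mL = 8.290704 mg
Stage 3: 50.1 mL/hr × 6.2 hr = 310.62 mL → 310.62 mL × 0.01507538 mg/mL = 4.682714 mg
Total = 9.159799 + 8.290704 + 4.682714 = 22.13322 mg

22.1 mg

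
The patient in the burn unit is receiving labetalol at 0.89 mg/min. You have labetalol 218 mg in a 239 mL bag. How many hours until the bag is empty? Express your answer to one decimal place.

0.89 mg/min × 60 min/hr = 53.4 mg/hr
Concentration = 218 mg ÷ 239 mL = 0.9121339 mg/mL
Rate = 53.4 mg/hr ÷ 0.9121339 mg/mL = 58.54404 mL/hr
Duration = 239 mL ÷ 58.54404 mL/hr = 4.082397 hr

4.1 hours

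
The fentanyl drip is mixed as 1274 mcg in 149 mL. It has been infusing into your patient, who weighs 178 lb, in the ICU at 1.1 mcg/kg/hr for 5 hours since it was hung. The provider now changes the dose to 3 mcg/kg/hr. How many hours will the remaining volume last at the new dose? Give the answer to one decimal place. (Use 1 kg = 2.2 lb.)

3.4 hours

Initial rate:
Weight = 178 lb ÷ 2.2 lb/kg = 80.90909 kg
Dose = 1.1 mcg/kg/hr × 80.90909 kg = 89 mcg/hr
Concentration = 1274 mcg ÷ 149 mL = 8.550336 mcg/mL
Rate = 89 mcg/hr ÷ 8.550336 mcg/mL = 10.40895 mL/hr
Volume infused so far = 10.40895 mL/hr × 5 hr = 52.04474 mL
Volume remaining = 149 − 52.04474 = 96.95526 mL
New rate:
Dose = 3 mcg/kg/hr × 80.90909 kg = 242.7273 mcg/hr
Rate = 242.7273 mcg/hr ÷ 8.550336 mcg/mL = 28.38804 mL/hr
Time remaining = 96.95526 mL ÷ 28.38804 mL/hr = 3.415356 hr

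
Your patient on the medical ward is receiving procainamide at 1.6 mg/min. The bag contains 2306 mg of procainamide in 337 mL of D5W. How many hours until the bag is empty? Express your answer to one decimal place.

1.6 mg/min × 60 min/hr = 96 mg/hr
Concentration = 2306 mg ÷ 337 mL = 6.84273 mg/mL
Rate = 96 mg/hr ÷ 6.84273 mg/mL = 14.02949 mL/hr
Duration = 337 mL ÷ 14.02949 mL/hr = 24.02083 hr

24.0 hours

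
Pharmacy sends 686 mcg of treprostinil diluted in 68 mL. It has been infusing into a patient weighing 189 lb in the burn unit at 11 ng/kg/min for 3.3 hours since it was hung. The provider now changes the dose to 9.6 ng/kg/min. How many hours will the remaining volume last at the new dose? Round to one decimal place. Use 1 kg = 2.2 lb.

10.1 hours

Initial rate:
Weight = 189 lb ÷ 2.2 lb/kg = 85.90909 kg
Dose = 11 ng/kg/min × 85.90909 kg = 945 ng/min
945 ng/min × 60 min/hr = 56700 ng/hr
Concentration = 686 mcg ÷ 68 mL = 10.08824 mcg/mL = 10088.24 ng/mL
Rate = 56700 ng/hr ÷ 10088.24 ng/mL = 5.620408 mL/hr
Volume infused so far = 5.620408 mL/hr × 3.3 hr = 18.54735 mL
Volume remaining = 68 − 18.54735 = 49.45265 mL
New rate:
Dose = 9.6 ng/kg/min × 85.90909 kg = 824.7273 ng/min
824.7273 ng/min × 60 min/hr = 49483.64 ng/hr
Rate = 49483.64 ng/hr ÷ 10088.24 ng/mL = 4.905083 mL/hr
Time remaining = 49.45265 mL ÷ 4.905083 mL/hr = 10.08192 hr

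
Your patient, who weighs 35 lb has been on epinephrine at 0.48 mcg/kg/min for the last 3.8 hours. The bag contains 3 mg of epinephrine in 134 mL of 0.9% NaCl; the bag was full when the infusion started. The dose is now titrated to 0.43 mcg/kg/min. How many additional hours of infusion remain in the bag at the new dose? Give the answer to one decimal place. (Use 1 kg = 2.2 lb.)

Initial rate:
Weight = 35 lb ÷ 2.2 lb/kg = 15.90909 kg
Dose = 0.48 mcg/kg/min × 15.90909 kg = 7.636364 mcg/min
7.636364 mcg/min × 60 min/hr = 458.1818 mcg/hr
Concentration = 3 mg ÷ 134 mL = 0.02238806 mg/mL = 22.38806 mcg/mL
Rate = 458.1818 mcg/hr ÷ 22.38806 mcg/mL = 20.46545 mL/hr
Volume infused so far = 20.46545 mL/hr × 3.8 hr = 77.76873 mL
Volume remaining = 134 − 77.76873 = 56.23127 mL
New rate:
Dose = 0.43 mcg/kg/min × 15.90909 kg = 6.840909 mcg/min
6.840909 mcg/min × 60 min/hr = 410.4545 mcg/hr
Rate = 410.4545 mcg/hr ÷ 22.38806 mcg/mL = 18.33364 mL/hr
Time remaining = 56.23127 mL ÷ 18.33364 mL/hr = 3.06711 hr

3.1 hours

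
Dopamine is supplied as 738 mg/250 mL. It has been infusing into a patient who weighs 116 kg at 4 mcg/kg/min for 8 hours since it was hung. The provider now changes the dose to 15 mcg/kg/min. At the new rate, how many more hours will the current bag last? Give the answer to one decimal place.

4.9 hours

Initial rate:
Dose = 4 mcg/kg/min × 116 kg = 464 mcg/min
464 mcg/min × 60 min/hr = 27840 mcg/hr
Concentration = 738 mg ÷ 250 mL = 2.952 mg/mL = 2952 mcg/mL
Rate = 27840 mcg/hr ÷ 2952 mcg/mL = 9.430894 mL/hr
Volume infused so far = 9.430894 mL/hr × 8 hr = 75.44715 mL
Volume remaining = 250 − 75.44715 = 174.5528 mL
New rate:
Dose = 15 mcg/kg/min × 116 kg = 1740 mcg/min
1740 mcg/min × 60 min/hr = 104400 mcg/hr
Rate = 104400 mcg/hr ÷ 2952 mcg/mL = 35.36585 mL/hr
Time remaining = 174.5528 mL ÷ 35.36585 mL/hr = 4.935632 hr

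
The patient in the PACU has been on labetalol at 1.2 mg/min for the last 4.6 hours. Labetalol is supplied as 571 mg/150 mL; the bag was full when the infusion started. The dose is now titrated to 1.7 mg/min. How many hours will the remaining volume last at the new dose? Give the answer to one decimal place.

2.4 hours

Initial rate:
1.2 mg/min × 60 min/hr = 72 mg/hr
Concentration = 571 mg ÷ 150 mL = 3.806667 mg/mL
Rate = 72 mg/hr ÷ 3.806667 mg/mL = 18.91419 mL/hr
Volume infused so far = 18.91419 mL/hr × 4.6 hr = 87.00525 mL
Volume remaining = 150 − 87.00525 = 62.99475 mL
New rate:
1.7 mg/min × 60 min/hr = 102 mg/hr
Rate = 102 mg/hr ÷ 3.806667 mg/mL = 26.7951 mL/hr
Time remaining = 62.99475 mL ÷ 26.7951 mL/hr = 2.35098 hr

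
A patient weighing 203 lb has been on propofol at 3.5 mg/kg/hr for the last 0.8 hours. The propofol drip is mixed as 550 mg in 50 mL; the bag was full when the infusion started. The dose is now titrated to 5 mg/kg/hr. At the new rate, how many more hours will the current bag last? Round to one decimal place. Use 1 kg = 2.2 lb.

0.6 hours

Initial rate:
Weight = 203 lb ÷ 2.2 lb/kg = 92.27273 kg
Dose = 3.5 mg/kg/hr × 92.27273 kg = 322.9545 mg/hr
Concentration = 550 mg ÷ 50 mL = 11 mg/mL
Rate = 322.9545 mg/hr ÷ 11 mg/mL = 29.3595 mL/hr
Volume infused so far = 29.3595 mL/hr × 0.8 hr = 23.4876 mL
Volume remaining = 50 − 23.4876 = 26.5124 mL
New rate:
Dose = 5 mg/kg/hr × 92.27273 kg = 461.3636 mg/hr
Rate = 461.3636 mg/hr ÷ 11 mg/mL = 41.94215 mL/hr
Time remaining = 26.5124 mL ÷ 41.94215 mL/hr = 0.6321182 hr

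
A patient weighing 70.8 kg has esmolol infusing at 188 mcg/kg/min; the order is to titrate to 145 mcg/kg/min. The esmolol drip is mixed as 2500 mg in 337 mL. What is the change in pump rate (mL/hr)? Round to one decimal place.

At the current dose:
Dose = 188 mcg/kg/min × 70.8 kg = 13310.4 mcg/min
13310.4 mcg/min × 60 min/hr = 798624 mcg/hr
Concentration = 2500 mg ÷ 337 mL = 7.418398 mg/mL = 7418.398 mcg/mL
Rate = 798624 mcg/hr ÷ 7418.398 mcg/mL = 107.6545 mL/hr
At the new dose:
Dose = 145 mcg/kg/min × 70.8 kg = 10266 mcg/min
10266 mcg/min × 60 min/hr = 615960 mcg/hr
Rate = 615960 mcg/hr ÷ 7418.398 mcg/mL = 83.03141 mL/hr
Change = 83.03141 − 107.6545 = -24.62311 mL/hr → 24.62311 mL/hr decrease

24.6 mL/hr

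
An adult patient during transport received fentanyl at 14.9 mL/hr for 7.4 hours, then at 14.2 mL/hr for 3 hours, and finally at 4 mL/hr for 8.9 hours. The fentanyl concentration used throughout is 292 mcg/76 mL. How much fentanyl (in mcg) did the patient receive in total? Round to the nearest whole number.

Concentration = 292 mcg ÷ 76 mL = 3.842105 mcg/mL
Stage 1: 14.9 mL/hr × 7.4 hr = 110.26 mL → 110.26 mL × 3.842105 mcg/mL = 423.6305 mcg
Stage 2: 14.2 mL/hr × 3 hr = 42.6 mL → 42.6 mL × 3.842105 mcg/mL = 163.6737 mcg
Stage 3: 4 mL/hr × 8.9 hr = 35.6 mL → 35.6 mL × 3.842105 mcg/mL = 136.7789 mcg
Total = 423.6305 + 163.6737 + 136.7789 = 724.0832 mcg

724 mcg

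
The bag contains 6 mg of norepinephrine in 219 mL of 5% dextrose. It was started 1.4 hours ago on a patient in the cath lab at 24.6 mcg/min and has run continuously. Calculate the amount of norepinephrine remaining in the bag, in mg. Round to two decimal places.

3.93 mg

24.6 mcg/min × 60 min/hr = 1476 mcg/hr
Concentration = 6 mg ÷ 219 mL = 0.02739726 mg/mL = 27.39726 mcg/mL
Rate = 1476 mcg/hr ÷ 27.39726 mcg/mL = 53.874 mL/hr
Volume infused = 53.874 mL/hr × 1.4 hr = 75.4236 mL
Volume remaining = 219 − 75.4236 = 143.5764 mL
Drug remaining = 143.5764 mL × 27.39726 mcg/mL = 3933.6 mcg = 3.9336 mg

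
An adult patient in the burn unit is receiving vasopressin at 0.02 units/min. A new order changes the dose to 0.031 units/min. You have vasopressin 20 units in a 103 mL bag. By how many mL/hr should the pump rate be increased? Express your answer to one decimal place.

At the current dose:
0.02 units/min × 60 min/hr = 1.2 units/hr
Concentration = 20 units ÷ 103 mL = 0.1941748 units/mL
Rate = 1.2 units/hr ÷ 0.1941748 units/mL = 6.18 mL/hr
At the new dose:
0.031 units/min × 60 min/hr = 1.86 units/hr
Rate = 1.86 units/hr ÷ 0.1941748 units/mL = 9.579 mL/hr
Change = 9.579 − 6.18 = 3.399 mL/hr → 3.399 mL/hr increase

3.4 mL/hr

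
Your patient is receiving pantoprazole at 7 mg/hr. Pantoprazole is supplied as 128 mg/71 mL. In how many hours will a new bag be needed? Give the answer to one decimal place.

Concentration = 128 mg ÷ 71 mL = 1.802817 mg/mL
Rate = 7 mg/hr ÷ 1.802817 mg/mL = 3.882812 mL/hr
Duration = 71 mL ÷ 3.882812 mL/hr = 18.28571 hr

18.3 hours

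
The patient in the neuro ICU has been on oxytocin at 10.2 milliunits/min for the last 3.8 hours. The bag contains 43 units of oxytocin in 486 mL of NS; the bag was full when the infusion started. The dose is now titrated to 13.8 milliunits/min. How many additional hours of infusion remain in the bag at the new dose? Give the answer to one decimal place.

49.1 hours

Initial rate:
10.2 milliunits/min × 60 min/hr = 612 milliunits/hr
Concentration = 43 units ÷ 486 mL = 0.08847737 units/mL = 88.47737 milliunits/mL
Rate = 612 milliunits/hr ÷ 88.47737 milliunits/mL = 6.917023 mL/hr
Volume infused so far = 6.917023 mL/hr × 3.8 hr = 26.28469 mL
Volume remaining = 486 − 26.28469 = 459.7153 mL
New rate:
13.8 milliunits/min × 60 min/hr = 828 milliunits/hr
Rate = 828 milliunits/hr ÷ 88.47737 milliunits/mL = 9.358326 mL/hr
Time remaining = 459.7153 mL ÷ 9.358326 mL/hr = 49.12367 hr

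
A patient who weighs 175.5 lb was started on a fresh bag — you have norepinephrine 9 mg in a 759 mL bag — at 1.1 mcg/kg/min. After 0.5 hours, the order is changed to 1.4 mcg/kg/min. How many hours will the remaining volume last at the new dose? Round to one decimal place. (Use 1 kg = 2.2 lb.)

Initial rate:
Weight = 175.5 lb ÷ 2.2 lb/kg = 79.77273 kg
Dose = 1.1 mcg/kg/min × 79.77273 kg = 87.75 mcg/min
87.75 mcg/min × 60 min/hr = 5265 mcg/hr
Concentration = 9 mg ÷ 759 mL = 0.01185771 mg/mL = 11.85771 mcg/mL
Rate = 5265 mcg/hr ÷ 11.85771 mcg/mL = 444.015 mL/hr
Volume infused so far = 444.015 mL/hr × 0.5 hr = 222.0075 mL
Volume remaining = 759 − 222.0075 = 536.9925 mL
New rate:
Dose = 1.4 mcg/kg/min × 79.77273 kg = 111.6818 mcg/min
111.6818 mcg/min × 60 min/hr = 6700.909 mcg/hr
Rate = 6700.909 mcg/hr ÷ 11.85771 mcg/mL = 565.11 mL/hr
Time remaining = 536.9925 mL ÷ 565.11 mL/hr = 0.9502442 hr

1.0 hours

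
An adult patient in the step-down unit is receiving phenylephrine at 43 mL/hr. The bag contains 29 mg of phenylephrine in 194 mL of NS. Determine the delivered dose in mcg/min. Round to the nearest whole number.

Concentration = 29 mg ÷ 194 mL = 0.1494845 mg/mL = 149.4845 mcg/mL
Drug rate = 43 mL/hr × 149.4845 mcg/mL = 6427.835 mcg/hr
6427.835 mcg/hr ÷ 60 min/hr = 107.1306 mcg/min

107 mcg/min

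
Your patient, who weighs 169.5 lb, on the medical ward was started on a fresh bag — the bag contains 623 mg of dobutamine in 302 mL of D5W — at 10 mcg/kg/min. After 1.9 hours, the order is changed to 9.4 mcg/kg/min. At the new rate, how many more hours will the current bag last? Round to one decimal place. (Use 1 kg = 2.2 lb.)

Initial rate:
Weight = 169.5 lb ÷ 2.2 lb/kg = 77.04545 kg
Dose = 10 mcg/kg/min × 77.04545 kg = 770.4545 mcg/min
770.4545 mcg/min × 60 min/hr = 46227.27 mcg/hr
Concentration = 623 mg ÷ 302 mL = 2.062914 mg/mL = 2062.914 mcg/mL
Rate = 46227.27 mcg/hr ÷ 2062.914 mcg/mL = 22.40873 mL/hr
Volume infused so far = 22.40873 mL/hr × 1.9 hr = 42.57658 mL
Volume remaining = 302 − 42.57658 = 259.4234 mL
New rate:
Dose = 9.4 mcg/kg/min × 77.04545 kg = 724.2273 mcg/min
724.2273 mcg/min × 60 min/hr = 43453.64 mcg/hr
Rate = 43453.64 mcg/hr ÷ 2062.914 mcg/mL = 21.0642 mL/hr
Time remaining = 259.4234 mL ÷ 21.0642 mL/hr = 12.31584 hr

12.3 hours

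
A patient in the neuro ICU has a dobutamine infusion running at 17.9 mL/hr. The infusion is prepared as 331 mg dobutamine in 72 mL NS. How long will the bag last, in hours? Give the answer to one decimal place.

Duration = 72 mL ÷ 17.9 mL/hr = 4.022346 hr

4.0 hours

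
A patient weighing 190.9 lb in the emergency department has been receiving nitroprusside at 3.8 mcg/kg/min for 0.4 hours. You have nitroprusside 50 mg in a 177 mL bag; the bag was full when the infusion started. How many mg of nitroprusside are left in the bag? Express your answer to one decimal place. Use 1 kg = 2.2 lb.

Weight = 190.9 lb ÷ 2.2 lb/kg = 86.77273 kg
Dose = 3.8 mcg/kg/min × 86.77273 kg = 329.7364 mcg/min
329.7364 mcg/min × 60 min/hr = 19784.18 mcg/hr
Concentration = 50 mg ÷ 177 mL = 0.2824859 mg/mL = 282.4859 mcg/mL
Rate = 19784.18 mcg/hr ÷ 282.4859 mcg/mL = 70.036 mL/hr
Volume infused = 70.036 mL/hr × 0.4 hr = 28.0144 mL
Volume remaining = 177 − 28.0144 = 148.9856 mL
Drug remaining = 148.9856 mL × 282.4859 mcg/mL = 42086.33 mcg = 42.08633 mg

42.1 mg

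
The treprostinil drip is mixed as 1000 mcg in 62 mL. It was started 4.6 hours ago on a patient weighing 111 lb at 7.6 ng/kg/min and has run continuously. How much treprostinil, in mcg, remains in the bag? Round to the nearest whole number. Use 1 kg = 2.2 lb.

894 mcg

Weight = 111 lb ÷ 2.2 lb/kg = 50.45455 kg
Dose = 7.6 ng/kg/min × 50.45455 kg = 383.4545 ng/min
383.4545 ng/min × 60 min/hr = 23007.27 ng/hr
Concentration = 1000 mcg ÷ 62 mL = 16.12903 mcg/mL = 16129.03 ng/mL
Rate = 23007.27 ng/hr ÷ 16129.03 ng/mL = 1.426451 mL/hr
Volume infused = 1.426451 mL/hr × 4.6 hr = 6.561674 mL
Volume remaining = 62 − 6.561674 = 55.43833 mL
Drug remaining = 55.43833 mL × 16129.03 ng/mL = 894166.5 ng = 894.1665 mcg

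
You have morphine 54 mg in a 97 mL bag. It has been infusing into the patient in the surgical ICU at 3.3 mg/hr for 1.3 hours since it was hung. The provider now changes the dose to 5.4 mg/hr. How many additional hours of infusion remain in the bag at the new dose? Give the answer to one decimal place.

Initial rate:
Concentration = 54 mg ÷ 97 mL = 0.556701 mg/mL
Rate = 3.3 mg/hr ÷ 0.556701 mg/mL = 5.927778 mL/hr
Volume infused so far = 5.927778 mL/hr × 1.3 hr = 7.706111 mL
Volume remaining = 97 − 7.706111 = 89.29389 mL
New rate:
Rate = 5.4 mg/hr ÷ 0.556701 mg/mL = 9.7 mL/hr
Time remaining = 89.29389 mL ÷ 9.7 mL/hr = 9.205556 hr

9.2 hours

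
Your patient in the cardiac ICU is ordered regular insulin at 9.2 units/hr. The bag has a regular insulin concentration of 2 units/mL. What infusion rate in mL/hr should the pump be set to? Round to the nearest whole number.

5 mL/hr

Rate = 9.2 units/hr ÷ 2 units/mL = 4.6 mL/hr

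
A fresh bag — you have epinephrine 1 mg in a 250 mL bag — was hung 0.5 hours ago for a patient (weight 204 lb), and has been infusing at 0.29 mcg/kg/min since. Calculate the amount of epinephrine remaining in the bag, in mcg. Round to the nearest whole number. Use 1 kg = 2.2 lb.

193 mcg

Weight = 204 lb ÷ 2.2 lb/kg = 92.72727 kg
Dose = 0.29 mcg/kg/min × 92.72727 kg = 26.89091 mcg/min
26.89091 mcg/min × 60 min/hr = 1613.455 mcg/hr
Concentration = 1 mg ÷ 250 mL = 0.004 mg/mL = 4 mcg/mL
Rate = 1613.455 mcg/hr ÷ 4 mcg/mL = 403.3636 mL/hr
Volume infused = 403.3636 mL/hr × 0.5 hr = 201.6818 mL
Volume remaining = 250 − 201.6818 = 48.31818 mL
Drug remaining = 48.31818 mL × 4 mcg/mL = 193.2727 mcg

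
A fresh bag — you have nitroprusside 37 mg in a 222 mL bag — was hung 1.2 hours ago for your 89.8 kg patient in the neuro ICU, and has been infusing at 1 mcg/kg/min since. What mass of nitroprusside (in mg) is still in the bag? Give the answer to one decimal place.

Dose = 1 mcg/kg/min × 89.8 kg = 89.8 mcg/min
89.8 mcg/min × 60 min/hr = 5388 mcg/hr
Concentration = 37 mg ÷ 222 mL = 0.1666667 mg/mL = 166.6667 mcg/mL
Rate = 5388 mcg/hr ÷ 166.6667 mcg/mL = 32.328 mL/hr
Volume infused = 32.328 mL/hr × 1.2 hr = 38.7936 mL
Volume remaining = 222 − 38.7936 = 183.2064 mL
Drug remaining = 183.2064 mL × 166.6667 mcg/mL = 30534.4 mcg = 30.5344 mg

30.5 mg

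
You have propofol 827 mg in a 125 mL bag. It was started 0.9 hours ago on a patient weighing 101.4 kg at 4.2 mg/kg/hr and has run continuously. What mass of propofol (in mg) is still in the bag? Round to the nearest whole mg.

Dose = 4.2 mg/kg/hr × 101.4 kg = 425.88 mg/hr
Concentration = 827 mg ÷ 125 mL = 6.616 mg/mL
Rate = 425.88 mg/hr ÷ 6.616 mg/mL = 64.37122 mL/hr
Volume infused = 64.37122 mL/hr × 0.9 hr = 57.9341 mL
Volume remaining = 125 − 57.9341 = 67.0659 mL
Drug remaining = 67.0659 mL × 6.616 mg/mL = 443.708 mg

444 mg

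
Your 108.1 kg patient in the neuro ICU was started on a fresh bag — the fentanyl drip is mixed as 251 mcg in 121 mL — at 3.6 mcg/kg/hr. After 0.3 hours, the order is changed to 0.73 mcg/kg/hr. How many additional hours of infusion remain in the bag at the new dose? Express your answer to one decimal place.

Initial rate:
Dose = 3.6 mcg/kg/hr × 108.1 kg = 389.16 mcg/hr
Concentration = 251 mcg ÷ 121 mL = 2.07438 mcg/mL
Rate = 389.16 mcg/hr ÷ 2.07438 mcg/mL = 187.603 mL/hr
Volume infused so far = 187.603 mL/hr × 0.3 hr = 56.28091 mL
Volume remaining = 121 − 56.28091 = 64.71909 mL
New rate:
Dose = 0.73 mcg/kg/hr × 108.1 kg = 78.913 mcg/hr
Rate = 78.913 mcg/hr ÷ 2.07438 mcg/mL = 38.04173 mL/hr
Time remaining = 64.71909 mL ÷ 38.04173 mL/hr = 1.701266 hr

1.7 hours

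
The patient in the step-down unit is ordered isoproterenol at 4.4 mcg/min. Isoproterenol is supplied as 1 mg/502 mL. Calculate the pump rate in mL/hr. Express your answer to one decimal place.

132.5 mL/hr

4.4 mcg/min × 60 min/hr = 264 mcg/hr
Concentration = 1 mg ÷ 502 mL = 0.001992032 mg/mL = 1.992032 mcg/mL
Rate = 264 mcg/hr ÷ 1.992032 mcg/mL = 132.528 mL/hr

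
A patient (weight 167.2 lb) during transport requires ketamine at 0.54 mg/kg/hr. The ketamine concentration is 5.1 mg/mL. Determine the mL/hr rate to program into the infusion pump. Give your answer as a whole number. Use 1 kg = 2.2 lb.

Weight = 167.2 lb ÷ 2.2 lb/kg = 76 kg
Dose = 0.54 mg/kg/hr × 76 kg = 41.04 mg/hr
Rate = 41.04 mg/hr ÷ 5.1 mg/mL = 8.047059 mL/hr

8 mL/hr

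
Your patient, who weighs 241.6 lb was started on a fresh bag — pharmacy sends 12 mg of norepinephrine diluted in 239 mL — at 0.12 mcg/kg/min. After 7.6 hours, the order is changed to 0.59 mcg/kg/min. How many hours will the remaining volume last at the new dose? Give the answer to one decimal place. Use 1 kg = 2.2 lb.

Initial rate:
Weight = 241.6 lb ÷ 2.2 lb/kg = 109.8182 kg
Dose = 0.12 mcg/kg/min × 109.8182 kg = 13.17818 mcg/min
13.17818 mcg/min × 60 min/hr = 790.6909 mcg/hr
Concentration = 12 mg ÷ 239 mL = 0.05020921 mg/mL = 50.20921 mcg/mL
Rate = 790.6909 mcg/hr ÷ 50.20921 mcg/mL = 15.74793 mL/hr
Volume infused so far = 15.74793 mL/hr × 7.6 hr = 119.6842 mL
Volume remaining = 239 − 119.6842 = 119.3158 mL
New rate:
Dose = 0.59 mcg/kg/min × 109.8182 kg = 64.79273 mcg/min
64.79273 mcg/min × 60 min/hr = 3887.564 mcg/hr
Rate = 3887.564 mcg/hr ÷ 50.20921 mcg/mL = 77.42731 mL/hr
Time remaining = 119.3158 mL ÷ 77.42731 mL/hr = 1.541003 hr

1.5 hours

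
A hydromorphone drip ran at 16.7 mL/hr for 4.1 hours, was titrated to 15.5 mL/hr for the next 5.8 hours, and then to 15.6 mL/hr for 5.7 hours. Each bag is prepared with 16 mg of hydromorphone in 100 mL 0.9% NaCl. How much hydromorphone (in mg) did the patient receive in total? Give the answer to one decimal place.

Concentration = 16 mg ÷ 100 mL = 0.16 mg/mL
Stage 1: 16.7 mL/hr × 4.1 hr = 68.47 mL → 68.47 mL × 0.16 mg/mL = 10.9552 mg
Stage 2: 15.5 mL/hr × 5.8 hr = 89.9 mL → 89.9 mL × 0.16 mg/mL = 14.384 mg
Stage 3: 15.6 mL/hr × 5.7 hr = 88.92 mL → 88.92 mL × 0.16 mg/mL = 14.2272 mg
Total = 10.9552 + 14.384 + 14.2272 = 39.5664 mg

39.6 mg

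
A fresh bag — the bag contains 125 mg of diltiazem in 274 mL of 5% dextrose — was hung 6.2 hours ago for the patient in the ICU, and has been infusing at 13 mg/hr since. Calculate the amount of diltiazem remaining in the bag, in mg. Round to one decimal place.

Concentration = 125 mg ÷ 274 mL = 0.4562044 mg/mL
Rate = 13 mg/hr ÷ 0.4562044 mg/mL = 28.496 mL/hr
Volume infused = 28.496 mL/hr × 6.2 hr = 176.6752 mL
Volume remaining = 274 − 176.6752 = 97.3248 mL
Drug remaining = 97.3248 mL × 0.4562044 mg/mL = 44.4 mg

44.4 mg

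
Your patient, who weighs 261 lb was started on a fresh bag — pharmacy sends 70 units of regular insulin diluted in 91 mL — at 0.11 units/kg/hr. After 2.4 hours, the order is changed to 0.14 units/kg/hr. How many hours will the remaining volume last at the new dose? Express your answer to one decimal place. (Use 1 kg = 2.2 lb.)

2.3 hours

Initial rate:
Weight = 261 lb ÷ 2.2 lb/kg = 118.6364 kg
Dose = 0.11 units/kg/hr × 118.6364 kg = 13.05 units/hr
Concentration = 70 units ÷ 91 mL = 0.7692308 units/mL
Rate = 13.05 units/hr ÷ 0.7692308 units/mL = 16.965 mL/hr
Volume infused so far = 16.965 mL/hr × 2.4 hr = 40.716 mL
Volume remaining = 91 − 40.716 = 50.284 mL
New rate:
Dose = 0.14 units/kg/hr × 118.6364 kg = 16.60909 units/hr
Rate = 16.60909 units/hr ÷ 0.7692308 units/mL = 21.59182 mL/hr
Time remaining = 50.284 mL ÷ 21.59182 mL/hr = 2.328845 hr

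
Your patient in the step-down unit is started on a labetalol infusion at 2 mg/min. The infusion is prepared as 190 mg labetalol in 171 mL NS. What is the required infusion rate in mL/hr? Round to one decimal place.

108.0 mL/hr

2 mg/min × 60 min/hr = 120 mg/hr
Concentration = 190 mg ÷ 171 mL = 1.111111 mg/mL
Rate = 120 mg/hr ÷ 1.111111 mg/mL = 108 mL/hr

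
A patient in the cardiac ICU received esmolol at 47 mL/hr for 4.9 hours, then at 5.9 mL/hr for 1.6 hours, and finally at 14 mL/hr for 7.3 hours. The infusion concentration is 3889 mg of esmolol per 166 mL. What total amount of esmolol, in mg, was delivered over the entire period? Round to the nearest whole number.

8011 mg

Concentration = 3889 mg ÷ 166 mL = 23.42771 mg/mL
Stage 1: 47 mL/hr × 4.9 hr = 230.3 mL → 230.3 mL × 23.42771 mg/mL = 5395.402 mg
Stage 2: 5.9 mL/hr × 1.6 hr = 9.44 mL → 9.44 mL × 23.42771 mg/mL = 221.1576 mg
Stage 3: 14 mL/hr × 7.3 hr = 102.2 mL → 102.2 mL × 23.42771 mg/mL = 2394.312 mg
Total = 5395.402 + 221.1576 + 2394.312 = 8010.871 mg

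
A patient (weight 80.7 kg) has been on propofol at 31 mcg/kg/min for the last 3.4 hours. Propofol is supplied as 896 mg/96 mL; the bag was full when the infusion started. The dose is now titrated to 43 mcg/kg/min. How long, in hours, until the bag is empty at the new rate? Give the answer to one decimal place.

Initial rate:
Dose = 31 mcg/kg/min × 80.7 kg = 2501.7 mcg/min
2501.7 mcg/min × 60 min/hr = 150102 mcg/hr
Concentration = 896 mg ÷ 96 mL = 9.333333 mg/mL = 9333.333 mcg/mL
Rate = 150102 mcg/hr ÷ 9333.333 mcg/mL = 16.08236 mL/hr
Volume infused so far = 16.08236 mL/hr × 3.4 hr = 54.68001 mL
Volume remaining = 96 − 54.68001 = 41.31999 mL
New rate:
Dose = 43 mcg/kg/min × 80.7 kg = 3470.1 mcg/min
3470.1 mcg/min × 60 min/hr = 208206 mcg/hr
Rate = 208206 mcg/hr ÷ 9333.333 mcg/mL = 22.30779 mL/hr
Time remaining = 41.31999 mL ÷ 22.30779 mL/hr = 1.852267 hr

1.9 hours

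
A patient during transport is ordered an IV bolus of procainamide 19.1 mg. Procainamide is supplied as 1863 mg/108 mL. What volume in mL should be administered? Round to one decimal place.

1.1 mL

Concentration = 1863 mg ÷ 108 mL = 17.25 mg/mL
Volume = 19.1 mg ÷ 17.25 mg/mL = 1.107246 mL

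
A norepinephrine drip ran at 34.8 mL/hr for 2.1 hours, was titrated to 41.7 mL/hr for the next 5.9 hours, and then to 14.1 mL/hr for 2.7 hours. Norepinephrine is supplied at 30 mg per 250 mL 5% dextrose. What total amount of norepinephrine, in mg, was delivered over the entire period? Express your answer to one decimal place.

Concentration = 30 mg ÷ 250 mL = 0.12 mg/mL
Stage 1: 34.8 mL/hr × 2.1 hr = 73.08 mL → 73.08 mL × 0.12 mg/mL = 8.7696 mg
Stage 2: 41.7 mL/hr × 5.9 hr = 246.03 mL → 246.03 mL × 0.12 mg/mL = 29.5236 mg
Stage 3: 14.1 mL/hr × 2.7 hr = 38.07 mL → 38.07 mL × 0.12 mg/mL = 4.5684 mg
Total = 8.7696 + 29.5236 + 4.5684 = 42.8616 mg

42.9 mg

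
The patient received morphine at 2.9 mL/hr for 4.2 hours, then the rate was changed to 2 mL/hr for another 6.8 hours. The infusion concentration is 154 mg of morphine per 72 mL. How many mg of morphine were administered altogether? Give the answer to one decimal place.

55.1 mg

Concentration = 154 mg ÷ 72 mL = 2.138889 mg/mL
Stage 1: 2.9 mL/hr × 4.2 hr = 12.18 mL → 12.18 mL × 2.138889 mg/mL = 26.05167 mg
Stage 2: 2 mL/hr × 6.8 hr = 13.6 mL → 13.6 mL × 2.138889 mg/mL = 29.08889 mg
Total = 26.05167 + 29.08889 = 55.14056 mg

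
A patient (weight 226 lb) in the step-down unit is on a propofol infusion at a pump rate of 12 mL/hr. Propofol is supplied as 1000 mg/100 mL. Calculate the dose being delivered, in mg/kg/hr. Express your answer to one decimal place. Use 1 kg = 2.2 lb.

1.2 mg/kg/hr

Weight = 226 lb ÷ 2.2 lb/kg = 102.7273 kg
Concentration = 1000 mg ÷ 100 mL = 10 mg/mL
Drug rate = 12 mL/hr × 10 mg/mL = 120 mg/hr
120 mg/hr ÷ 102.7273 kg = 1.168142 mg/kg/hr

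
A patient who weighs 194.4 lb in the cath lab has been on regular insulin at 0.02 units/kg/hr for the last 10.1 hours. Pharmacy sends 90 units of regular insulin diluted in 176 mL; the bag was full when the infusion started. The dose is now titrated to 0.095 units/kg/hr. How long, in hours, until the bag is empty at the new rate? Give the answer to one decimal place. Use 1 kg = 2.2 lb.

8.6 hours

Initial rate:
Weight = 194.4 lb ÷ 2.2 lb/kg = 88.36364 kg
Dose = 0.02 units/kg/hr × 88.36364 kg = 1.767273 units/hr
Concentration = 90 units ÷ 176 mL = 0.5113636 units/mL
Rate = 1.767273 units/hr ÷ 0.5113636 units/mL = 3.456 mL/hr
Volume infused so far = 3.456 mL/hr × 10.1 hr = 34.9056 mL
Volume remaining = 176 − 34.9056 = 141.0944 mL
New rate:
Dose = 0.095 units/kg/hr × 88.36364 kg = 8.394545 units/hr
Rate = 8.394545 units/hr ÷ 0.5113636 units/mL = 16.416 mL/hr
Time remaining = 141.0944 mL ÷ 16.416 mL/hr = 8.594932 hr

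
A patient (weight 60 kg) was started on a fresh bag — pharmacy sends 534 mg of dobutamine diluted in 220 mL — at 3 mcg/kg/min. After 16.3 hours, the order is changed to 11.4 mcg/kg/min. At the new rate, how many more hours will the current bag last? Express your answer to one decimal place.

Initial rate:
Dose = 3 mcg/kg/min × 60 kg = 180 mcg/min
180 mcg/min × 60 min/hr = 10800 mcg/hr
Concentration = 534 mg ÷ 220 mL = 2.427273 mg/mL = 2427.273 mcg/mL
Rate = 10800 mcg/hr ÷ 2427.273 mcg/mL = 4.449438 mL/hr
Volume infused so far = 4.449438 mL/hr × 16.3 hr = 72.52584 mL
Volume remaining = 220 − 72.52584 = 147.4742 mL
New rate:
Dose = 11.4 mcg/kg/min × 60 kg = 684 mcg/min
684 mcg/min × 60 min/hr = 41040 mcg/hr
Rate = 41040 mcg/hr ÷ 2427.273 mcg/mL = 16.90787 mL/hr
Time remaining = 147.4742 mL ÷ 16.90787 mL/hr = 8.722222 hr

8.7 hours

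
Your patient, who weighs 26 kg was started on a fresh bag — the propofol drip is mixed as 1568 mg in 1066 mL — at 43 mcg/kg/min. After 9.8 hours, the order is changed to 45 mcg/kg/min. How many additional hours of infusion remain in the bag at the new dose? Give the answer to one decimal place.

Initial rate:
Dose = 43 mcg/kg/min × 26 kg = 1118 mcg/min
1118 mcg/min × 60 min/hr = 67080 mcg/hr
Concentration = 1568 mg ÷ 1066 mL = 1.470919 mg/mL = 1470.919 mcg/mL
Rate = 67080 mcg/hr ÷ 1470.919 mcg/mL = 45.60413 mL/hr
Volume infused so far = 45.60413 mL/hr × 9.8 hr = 446.9205 mL
Volume remaining = 1066 − 446.9205 = 619.0795 mL
New rate:
Dose = 45 mcg/kg/min × 26 kg = 1170 mcg/min
1170 mcg/min × 60 min/hr = 70200 mcg/hr
Rate = 70200 mcg/hr ÷ 1470.919 mcg/mL = 47.72526 mL/hr
Time remaining = 619.0795 mL ÷ 47.72526 mL/hr = 12.97174 hr

13.0 hours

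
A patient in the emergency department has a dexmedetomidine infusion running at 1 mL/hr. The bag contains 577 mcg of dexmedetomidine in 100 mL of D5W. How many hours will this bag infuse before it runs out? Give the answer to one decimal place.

Duration = 100 mL ÷ 1 mL/hr = 100 hr

100.0 hours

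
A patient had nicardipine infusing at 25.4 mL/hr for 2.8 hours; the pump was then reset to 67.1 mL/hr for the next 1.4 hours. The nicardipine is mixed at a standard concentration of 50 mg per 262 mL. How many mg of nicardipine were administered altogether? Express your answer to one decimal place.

Concentration = 50 mg ÷ 262 mL = 0.1908397 mg/mL
Stage 1: 25.4 mL/hr × 2.8 hr = 71.12 mL → 71.12 mL × 0.1908397 mg/mL = 13.57252 mg
Stage 2: 67.1 mL/hr × 1.4 hr = 93.94 mL → 93.94 mL × 0.1908397 mg/mL = 17.92748 mg
Total = 13.57252 + 17.92748 = 31.5 mg

31.5 mg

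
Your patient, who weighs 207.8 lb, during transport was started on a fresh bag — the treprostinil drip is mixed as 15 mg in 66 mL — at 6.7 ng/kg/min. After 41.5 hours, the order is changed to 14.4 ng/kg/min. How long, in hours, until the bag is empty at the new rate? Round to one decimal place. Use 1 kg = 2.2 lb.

Initial rate:
Weight = 207.8 lb ÷ 2.2 lb/kg = 94.45455 kg
Dose = 6.7 ng/kg/min × 94.45455 kg = 632.8455 ng/min
632.8455 ng/min × 60 min/hr = 37970.73 ng/hr
Concentration = 15 mg ÷ 66 mL = 0.2272727 mg/mL = 227272.7 ng/mL
Rate = 37970.73 ng/hr ÷ 227272.7 ng/mL = 0.1670712 mL/hr
Volume infused so far = 0.1670712 mL/hr × 41.5 hr = 6.933455 mL
Volume remaining = 66 − 6.933455 = 59.06655 mL
New rate:
Dose = 14.4 ng/kg/min × 94.45455 kg = 1360.145 ng/min
1360.145 ng/min × 60 min/hr = 81608.73 ng/hr
Rate = 81608.73 ng/hr ÷ 227272.7 ng/mL = 0.3590784 mL/hr
Time remaining = 59.06655 mL ÷ 0.3590784 mL/hr = 164.4948 hr

164.5 hours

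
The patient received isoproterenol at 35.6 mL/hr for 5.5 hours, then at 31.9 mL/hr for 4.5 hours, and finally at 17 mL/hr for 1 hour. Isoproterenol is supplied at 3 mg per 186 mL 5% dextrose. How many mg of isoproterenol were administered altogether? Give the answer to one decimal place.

Concentration = 3 mg ÷ 186 mL = 0.01612903 mg/mL
Stage 1: 35.6 mL/hr × 5.5 hr = 195.8 mL → 195.8 mL × 0.01612903 mg/mL = 3.158065 mg
Stage 2: 31.9 mL/hr × 4.5 hr = 143.55 mL → 143.55 mL × 0.01612903 mg/mL = 2.315323 mg
Stage 3: 17 mL/hr × 1 hr = 17 mL → 17 mL × 0.01612903 mg/mL = 0.2741935 mg
Total = 3.158065 + 2.315323 + 0.2741935 = 5.747581 mg

5.7 mg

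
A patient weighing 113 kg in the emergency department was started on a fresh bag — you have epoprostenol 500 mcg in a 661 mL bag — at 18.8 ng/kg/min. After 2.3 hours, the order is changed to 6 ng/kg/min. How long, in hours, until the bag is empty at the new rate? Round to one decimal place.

5.1 hours

Initial rate:
Dose = 18.8 ng/kg/min × 113 kg = 2124.4 ng/min
2124.4 ng/min × 60 min/hr = 127464 ng/hr
Concentration = 500 mcg ÷ 661 mL = 0.7564297 mcg/mL = 756.4297 ng/mL
Rate = 127464 ng/hr ÷ 756.4297 ng/mL = 168.5074 mL/hr
Volume infused so far = 168.5074 mL/hr × 2.3 hr = 387.567 mL
Volume remaining = 661 − 387.567 = 273.433 mL
New rate:
Dose = 6 ng/kg/min × 113 kg = 678 ng/min
678 ng/min × 60 min/hr = 40680 ng/hr
Rate = 40680 ng/hr ÷ 756.4297 ng/mL = 53.77896 mL/hr
Time remaining = 273.433 mL ÷ 53.77896 mL/hr = 5.084385 hr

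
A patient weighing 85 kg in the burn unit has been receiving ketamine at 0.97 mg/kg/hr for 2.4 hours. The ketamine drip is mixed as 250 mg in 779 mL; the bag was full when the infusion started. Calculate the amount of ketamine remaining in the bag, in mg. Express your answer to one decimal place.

Dose = 0.97 mg/kg/hr × 85 kg = 82.45 mg/hr
Concentration = 250 mg ÷ 779 mL = 0.3209243 mg/mL
Rate = 82.45 mg/hr ÷ 0.3209243 mg/mL = 256.9142 mL/hr
Volume infused = 256.9142 mL/hr × 2.4 hr = 616.5941 mL
Volume remaining = 779 − 616.5941 = 162.4059 mL
Drug remaining = 162.4059 mL × 0.3209243 mg/mL = 52.12 mg

52.1 mg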